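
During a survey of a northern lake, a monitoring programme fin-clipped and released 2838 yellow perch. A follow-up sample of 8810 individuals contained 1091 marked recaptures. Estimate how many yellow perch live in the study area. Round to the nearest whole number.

N ≈ 22,917

N = (2838 × 8810) / 1091 = 25002780 / 1091 ≈ 22917.3 → 22917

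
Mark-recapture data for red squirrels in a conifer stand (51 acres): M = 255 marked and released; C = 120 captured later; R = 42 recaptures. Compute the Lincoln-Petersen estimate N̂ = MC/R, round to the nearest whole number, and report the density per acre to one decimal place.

density ≈ 14.3 red squirrels per acre

N̂ = 255·120/42 = 30600/42 ≈ 728.6 → 729
Density = N̂ / area = 729 / 51 ≈ 14.29 → 14.3 per acre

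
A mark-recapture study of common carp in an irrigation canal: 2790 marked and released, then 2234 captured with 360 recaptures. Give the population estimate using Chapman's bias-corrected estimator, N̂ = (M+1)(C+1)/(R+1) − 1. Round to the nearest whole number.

N̂ = (2790+1)(2234+1)/(360+1) − 1 = 2791·2235/361 − 1
= 6237885/361 − 1 ≈ 17279.46 − 1 ≈ 17278.46 → 17278

N ≈ 17,278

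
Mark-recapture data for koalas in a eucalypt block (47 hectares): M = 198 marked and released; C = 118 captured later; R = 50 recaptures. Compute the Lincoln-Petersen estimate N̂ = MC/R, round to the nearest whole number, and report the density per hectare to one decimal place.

N̂ = 198·118/50 = 23364/50 ≈ 467.3 → 467
Density = N̂ / area = 467 / 47 ≈ 9.94 → 9.9 per hectare

density ≈ 9.9 koalas per hectare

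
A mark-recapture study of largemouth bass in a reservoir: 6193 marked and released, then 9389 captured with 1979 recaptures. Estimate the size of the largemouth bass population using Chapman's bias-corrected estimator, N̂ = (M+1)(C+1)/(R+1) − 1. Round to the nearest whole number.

N ≈ 29,374

N̂ = (6193+1)(9389+1)/(1979+1) − 1 = 6194·9390/1980 − 1
= 58161660/1980 − 1 ≈ 29374.6 − 1 ≈ 29373.6 → 29374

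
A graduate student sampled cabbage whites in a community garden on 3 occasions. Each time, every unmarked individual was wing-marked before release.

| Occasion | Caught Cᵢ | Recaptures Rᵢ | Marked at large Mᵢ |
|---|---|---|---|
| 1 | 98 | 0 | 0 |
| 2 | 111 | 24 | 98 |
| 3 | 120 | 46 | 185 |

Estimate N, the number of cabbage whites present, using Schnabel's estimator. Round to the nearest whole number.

Σ MᵢCᵢ = 0·98 + 98·111 + 185·120 = 0 + 10878 + 22200 = 33078
Σ Rᵢ = 0 + 24 + 46 = 70
N̂ = 33078 / 70 ≈ 472.5 → 473

N ≈ 473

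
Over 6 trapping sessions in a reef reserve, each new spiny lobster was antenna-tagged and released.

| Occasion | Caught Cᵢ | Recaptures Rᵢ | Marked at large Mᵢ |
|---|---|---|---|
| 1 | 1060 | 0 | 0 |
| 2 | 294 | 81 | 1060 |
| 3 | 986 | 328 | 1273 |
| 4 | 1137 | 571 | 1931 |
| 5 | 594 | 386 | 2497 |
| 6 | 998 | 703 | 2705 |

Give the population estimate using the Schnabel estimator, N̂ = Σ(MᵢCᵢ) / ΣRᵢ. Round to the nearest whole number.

Σ MᵢCᵢ = 0·1060 + 1060·294 + 1273·986 + 1931·1137 + 2497·594 + 2705·998 = 0 + 311640 + 1255178 + 2195547 + 1483218 + 2699590 = 7945173
Σ Rᵢ = 0 + 81 + 328 + 571 + 386 + 703 = 2069
N̂ = 7945173 / 2069 ≈ 3840.1 → 3840

N ≈ 3840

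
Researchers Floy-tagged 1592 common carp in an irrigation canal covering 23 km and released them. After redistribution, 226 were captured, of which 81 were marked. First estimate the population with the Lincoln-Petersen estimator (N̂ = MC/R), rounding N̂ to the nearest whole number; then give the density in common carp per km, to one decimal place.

N̂ = 1592·226/81 = 359792/81 ≈ 4441.9 → 4442
Density = N̂ / area = 4442 / 23 ≈ 193.13 → 193.1 per km

density ≈ 193.1 common carp per km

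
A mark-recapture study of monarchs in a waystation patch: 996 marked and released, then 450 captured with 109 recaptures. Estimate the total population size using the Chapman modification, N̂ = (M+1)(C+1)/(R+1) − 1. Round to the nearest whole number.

N̂ = (996+1)(450+1)/(109+1) − 1 = 997·451/110 − 1
= 449647/110 − 1 ≈ 4087.7 − 1 ≈ 4086.7 → 4087

N ≈ 4087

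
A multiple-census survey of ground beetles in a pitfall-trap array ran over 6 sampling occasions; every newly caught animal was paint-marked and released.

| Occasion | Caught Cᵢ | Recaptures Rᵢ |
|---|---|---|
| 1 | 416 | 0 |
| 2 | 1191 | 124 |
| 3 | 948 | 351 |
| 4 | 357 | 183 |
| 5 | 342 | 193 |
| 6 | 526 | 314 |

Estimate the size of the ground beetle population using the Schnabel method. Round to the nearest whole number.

Marked at large before each occasion: Mᵢ = Σⱼ<ᵢ (Cⱼ − Rⱼ) → M1=0, M2=416, M3=1483, M4=2080, M5=2254, M6=2403
Σ MᵢCᵢ = 0·416 + 416·1191 + 1483·948 + 2080·357 + 2254·342 + 2403·526 = 0 + 495456 + 1405884 + 742560 + 770868 + 1263978 = 4678746
Σ Rᵢ = 0 + 124 + 351 + 183 + 193 + 314 = 1165
N̂ = 4678746 / 1165 ≈ 4016.1 → 4016

N ≈ 4016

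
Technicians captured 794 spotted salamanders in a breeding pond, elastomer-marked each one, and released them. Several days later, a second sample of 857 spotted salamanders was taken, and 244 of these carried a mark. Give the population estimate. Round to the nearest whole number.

Lincoln-Petersen assumes M/N = R/C, so N = M·C / R.
N = (794 × 857) / 244 = 680458 / 244 ≈ 2788.8 → 2789

N ≈ 2789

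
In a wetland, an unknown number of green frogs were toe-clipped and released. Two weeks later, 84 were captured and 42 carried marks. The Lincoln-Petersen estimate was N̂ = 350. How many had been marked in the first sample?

From N = M·C/R: M = N·R / C = 350·42 / 84 = 14700 / 84 = 175.

M = 175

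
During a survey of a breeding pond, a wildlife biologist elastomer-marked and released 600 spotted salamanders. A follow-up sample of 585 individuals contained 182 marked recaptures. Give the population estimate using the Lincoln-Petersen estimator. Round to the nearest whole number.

N = (600 × 585) / 182 = 351000 / 182 ≈ 1928.6 → 1929

N ≈ 1929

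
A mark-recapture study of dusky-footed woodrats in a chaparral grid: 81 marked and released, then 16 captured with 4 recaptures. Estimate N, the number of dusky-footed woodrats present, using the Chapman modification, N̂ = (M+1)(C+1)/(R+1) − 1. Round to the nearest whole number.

N̂ = (81+1)(16+1)/(4+1) − 1 = 82·17/5 − 1
= 1394/5 − 1 ≈ 278.8 − 1 ≈ 277.8 → 278

N ≈ 278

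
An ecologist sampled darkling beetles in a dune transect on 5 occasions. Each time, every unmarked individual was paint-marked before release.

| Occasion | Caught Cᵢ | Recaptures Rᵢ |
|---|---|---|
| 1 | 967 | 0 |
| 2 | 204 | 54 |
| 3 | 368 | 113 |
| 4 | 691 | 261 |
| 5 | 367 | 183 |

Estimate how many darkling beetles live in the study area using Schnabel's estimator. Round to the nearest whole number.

N ≈ 3630

Marked at large before each occasion: Mᵢ = Σⱼ<ᵢ (Cⱼ − Rⱼ) → M1=0, M2=967, M3=1117, M4=1372, M5=1802
Σ MᵢCᵢ = 0·967 + 967·204 + 1117·368 + 1372·691 + 1802·367 = 0 + 197268 + 411056 + 948052 + 661334 = 2217710
Σ Rᵢ = 0 + 54 + 113 + 261 + 183 = 611
N̂ = 2217710 / 611 ≈ 3629.6 → 3630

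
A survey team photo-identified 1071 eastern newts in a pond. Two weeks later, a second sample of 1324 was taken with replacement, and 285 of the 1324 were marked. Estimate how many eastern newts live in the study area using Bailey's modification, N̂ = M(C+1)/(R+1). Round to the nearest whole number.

N ≈ 4962

N̂ = 1071·(1324+1)/(285+1) = 1071·1325/286 = 1419075/286 ≈ 4961.8 → 4962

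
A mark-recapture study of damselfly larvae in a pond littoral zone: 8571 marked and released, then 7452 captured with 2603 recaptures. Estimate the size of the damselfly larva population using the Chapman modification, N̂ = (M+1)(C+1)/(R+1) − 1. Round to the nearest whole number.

N ≈ 24,533

N̂ = (8571+1)(7452+1)/(2603+1) − 1 = 8572·7453/2604 − 1
= 63887116/2604 − 1 ≈ 24534.2 − 1 ≈ 24533.2 → 24533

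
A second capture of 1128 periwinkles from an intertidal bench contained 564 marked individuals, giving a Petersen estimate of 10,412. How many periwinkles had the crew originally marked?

From N = M·C/R: M = N·R / C = 10412·564 / 1128 = 5872368 / 1128 = 5206.

M = 5206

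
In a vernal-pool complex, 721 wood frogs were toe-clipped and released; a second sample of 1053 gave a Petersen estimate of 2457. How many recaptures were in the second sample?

R = 309

From N = M·C/R: R = M·C / N = 721·1053 / 2457 = 759213 / 2457 = 309.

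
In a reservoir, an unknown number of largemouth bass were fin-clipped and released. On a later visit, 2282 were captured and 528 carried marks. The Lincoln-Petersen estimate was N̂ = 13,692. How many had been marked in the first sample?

M = 3168

From N = M·C/R: M = N·R / C = 13692·528 / 2282 = 7229376 / 2282 = 3168.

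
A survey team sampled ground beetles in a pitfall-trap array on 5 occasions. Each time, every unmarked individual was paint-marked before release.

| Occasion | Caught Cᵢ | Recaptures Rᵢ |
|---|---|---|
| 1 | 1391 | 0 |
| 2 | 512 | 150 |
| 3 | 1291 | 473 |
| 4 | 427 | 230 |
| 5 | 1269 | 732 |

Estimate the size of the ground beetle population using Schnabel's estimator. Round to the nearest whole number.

Marked at large before each occasion: Mᵢ = Σⱼ<ᵢ (Cⱼ − Rⱼ) → M1=0, M2=1391, M3=1753, M4=2571, M5=2768
Σ MᵢCᵢ = 0·1391 + 1391·512 + 1753·1291 + 2571·427 + 2768·1269 = 0 + 712192 + 2263123 + 1097817 + 3512592 = 7585724
Σ Rᵢ = 0 + 150 + 473 + 230 + 732 = 1585
N̂ = 7585724 / 1585 ≈ 4785.9 → 4786

N ≈ 4786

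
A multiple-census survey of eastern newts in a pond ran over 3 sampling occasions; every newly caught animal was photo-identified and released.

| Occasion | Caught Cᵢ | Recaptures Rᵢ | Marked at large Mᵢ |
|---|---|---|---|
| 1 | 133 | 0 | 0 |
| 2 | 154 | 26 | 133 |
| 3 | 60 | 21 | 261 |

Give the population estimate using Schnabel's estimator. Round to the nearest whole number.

N ≈ 769

Σ MᵢCᵢ = 0·133 + 133·154 + 261·60 = 0 + 20482 + 15660 = 36142
Σ Rᵢ = 0 + 26 + 21 = 47
N̂ = 36142 / 47 ≈ 769.0 → 769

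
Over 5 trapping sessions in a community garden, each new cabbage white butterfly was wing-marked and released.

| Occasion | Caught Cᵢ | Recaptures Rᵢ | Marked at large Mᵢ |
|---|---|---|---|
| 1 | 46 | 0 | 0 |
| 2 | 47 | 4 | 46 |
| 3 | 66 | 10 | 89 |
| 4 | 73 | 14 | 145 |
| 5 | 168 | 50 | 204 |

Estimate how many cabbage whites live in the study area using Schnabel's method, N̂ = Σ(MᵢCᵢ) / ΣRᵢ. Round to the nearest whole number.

N ≈ 678

Σ MᵢCᵢ = 0·46 + 46·47 + 89·66 + 145·73 + 204·168 = 0 + 2162 + 5874 + 10585 + 34272 = 52893
Σ Rᵢ = 0 + 4 + 10 + 14 + 50 = 78
N̂ = 52893 / 78 ≈ 678.1 → 678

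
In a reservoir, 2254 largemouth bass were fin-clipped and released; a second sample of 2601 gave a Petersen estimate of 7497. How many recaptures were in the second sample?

R = 782

From N = M·C/R: R = M·C / N = 2254·2601 / 7497 = 5862654 / 7497 = 782.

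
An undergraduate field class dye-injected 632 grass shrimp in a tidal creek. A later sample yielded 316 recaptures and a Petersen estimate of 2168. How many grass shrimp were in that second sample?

C = 1084

From N = M·C/R: C = N·R / M = 2168·316 / 632 = 685088 / 632 = 1084.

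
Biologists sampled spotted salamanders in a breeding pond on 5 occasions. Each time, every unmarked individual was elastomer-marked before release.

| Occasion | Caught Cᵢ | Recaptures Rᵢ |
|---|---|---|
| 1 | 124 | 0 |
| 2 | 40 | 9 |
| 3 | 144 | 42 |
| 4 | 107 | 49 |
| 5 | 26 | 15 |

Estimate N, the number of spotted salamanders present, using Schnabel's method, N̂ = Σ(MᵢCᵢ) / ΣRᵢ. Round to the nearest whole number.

Marked at large before each occasion: Mᵢ = Σⱼ<ᵢ (Cⱼ − Rⱼ) → M1=0, M2=124, M3=155, M4=257, M5=315
Σ MᵢCᵢ = 0·124 + 124·40 + 155·144 + 257·107 + 315·26 = 0 + 4960 + 22320 + 27499 + 8190 = 62969
Σ Rᵢ = 0 + 9 + 42 + 49 + 15 = 115
N̂ = 62969 / 115 ≈ 547.6 → 548

N ≈ 548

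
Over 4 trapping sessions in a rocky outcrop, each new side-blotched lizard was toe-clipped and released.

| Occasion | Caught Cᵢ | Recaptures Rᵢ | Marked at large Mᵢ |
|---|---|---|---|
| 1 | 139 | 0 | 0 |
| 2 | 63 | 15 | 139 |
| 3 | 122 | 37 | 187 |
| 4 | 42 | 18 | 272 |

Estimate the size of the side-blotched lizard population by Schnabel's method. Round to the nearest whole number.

Σ MᵢCᵢ = 0·139 + 139·63 + 187·122 + 272·42 = 0 + 8757 + 22814 + 11424 = 42995
Σ Rᵢ = 0 + 15 + 37 + 18 = 70
N̂ = 42995 / 70 ≈ 614.2 → 614

N ≈ 614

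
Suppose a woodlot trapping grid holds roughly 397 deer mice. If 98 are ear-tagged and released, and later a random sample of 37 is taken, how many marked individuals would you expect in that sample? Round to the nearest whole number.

expected recaptures ≈ 9

Expected recaptures E[R] = M·C / N.
E[R] = 98 × 37 / 397 = 3626 / 397 ≈ 9.1 → 9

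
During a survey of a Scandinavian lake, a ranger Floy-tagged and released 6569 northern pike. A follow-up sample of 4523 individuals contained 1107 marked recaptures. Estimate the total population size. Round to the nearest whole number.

N ≈ 26,840

N = (6569 × 4523) / 1107 = 29711587 / 1107 ≈ 26839.7 → 26840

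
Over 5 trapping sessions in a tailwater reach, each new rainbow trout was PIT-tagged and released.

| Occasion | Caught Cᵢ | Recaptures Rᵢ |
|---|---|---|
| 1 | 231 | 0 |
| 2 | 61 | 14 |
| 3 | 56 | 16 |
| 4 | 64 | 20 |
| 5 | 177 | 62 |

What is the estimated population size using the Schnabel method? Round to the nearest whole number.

Marked at large before each occasion: Mᵢ = Σⱼ<ᵢ (Cⱼ − Rⱼ) → M1=0, M2=231, M3=278, M4=318, M5=362
Σ MᵢCᵢ = 0·231 + 231·61 + 278·56 + 318·64 + 362·177 = 0 + 14091 + 15568 + 20352 + 64074 = 114085
Σ Rᵢ = 0 + 14 + 16 + 20 + 62 = 112
N̂ = 114085 / 112 ≈ 1018.6 → 1019

N ≈ 1019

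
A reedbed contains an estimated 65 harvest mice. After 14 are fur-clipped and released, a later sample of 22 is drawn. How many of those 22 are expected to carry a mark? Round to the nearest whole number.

expected recaptures ≈ 5

The marked fraction of the population is 14/65, so in a sample of 22 expect C·(M/N) marked.
E[R] = 14 × 22 / 65 = 308 / 65 ≈ 4.7 → 5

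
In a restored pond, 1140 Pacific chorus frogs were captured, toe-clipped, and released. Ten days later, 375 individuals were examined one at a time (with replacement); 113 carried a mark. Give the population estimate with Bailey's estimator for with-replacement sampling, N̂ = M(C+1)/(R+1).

N̂ = 1140·(375+1)/(113+1) = 1140·376/114 = 428640/114 = 3760

N = 3760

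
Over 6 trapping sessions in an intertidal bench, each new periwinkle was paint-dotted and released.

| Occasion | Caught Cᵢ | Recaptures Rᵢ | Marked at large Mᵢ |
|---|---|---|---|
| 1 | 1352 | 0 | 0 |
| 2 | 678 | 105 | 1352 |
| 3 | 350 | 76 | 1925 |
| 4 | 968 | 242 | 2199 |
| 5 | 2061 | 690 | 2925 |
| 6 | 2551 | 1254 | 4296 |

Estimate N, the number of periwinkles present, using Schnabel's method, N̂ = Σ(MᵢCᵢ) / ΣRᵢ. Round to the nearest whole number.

N ≈ 8748

Σ MᵢCᵢ = 0·1352 + 1352·678 + 1925·350 + 2199·968 + 2925·2061 + 4296·2551 = 0 + 916656 + 673750 + 2128632 + 6028425 + 10959096 = 20706559
Σ Rᵢ = 0 + 105 + 76 + 242 + 690 + 1254 = 2367
N̂ = 20706559 / 2367 ≈ 8748.0 → 8748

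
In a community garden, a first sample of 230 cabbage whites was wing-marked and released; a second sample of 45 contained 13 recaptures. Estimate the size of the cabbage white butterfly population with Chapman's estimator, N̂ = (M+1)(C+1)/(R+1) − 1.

N̂ = (230+1)(45+1)/(13+1) − 1 = 231·46/14 − 1
= 10626/14 − 1 = 759 − 1 = 758

N = 758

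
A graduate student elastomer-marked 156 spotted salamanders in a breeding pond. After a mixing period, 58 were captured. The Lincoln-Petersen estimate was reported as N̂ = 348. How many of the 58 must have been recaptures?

R = 26

From N = M·C/R: R = M·C / N = 156·58 / 348 = 9048 / 348 = 26.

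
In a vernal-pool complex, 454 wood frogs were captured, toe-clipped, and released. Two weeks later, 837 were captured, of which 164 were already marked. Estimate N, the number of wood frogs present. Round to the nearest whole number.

N = (454 × 837) / 164 = 379998 / 164 ≈ 2317.1 → 2317

N ≈ 2317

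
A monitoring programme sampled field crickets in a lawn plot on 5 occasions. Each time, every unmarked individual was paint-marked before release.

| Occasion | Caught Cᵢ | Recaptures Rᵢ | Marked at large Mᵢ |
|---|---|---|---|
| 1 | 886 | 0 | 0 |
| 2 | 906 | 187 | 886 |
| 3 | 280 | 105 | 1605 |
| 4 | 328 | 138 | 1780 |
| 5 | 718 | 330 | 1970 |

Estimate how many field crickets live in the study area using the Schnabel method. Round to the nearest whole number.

Σ MᵢCᵢ = 0·886 + 886·906 + 1605·280 + 1780·328 + 1970·718 = 0 + 802716 + 449400 + 583840 + 1414460 = 3250416
Σ Rᵢ = 0 + 187 + 105 + 138 + 330 = 760
N̂ = 3250416 / 760 ≈ 4276.9 → 4277

N ≈ 4277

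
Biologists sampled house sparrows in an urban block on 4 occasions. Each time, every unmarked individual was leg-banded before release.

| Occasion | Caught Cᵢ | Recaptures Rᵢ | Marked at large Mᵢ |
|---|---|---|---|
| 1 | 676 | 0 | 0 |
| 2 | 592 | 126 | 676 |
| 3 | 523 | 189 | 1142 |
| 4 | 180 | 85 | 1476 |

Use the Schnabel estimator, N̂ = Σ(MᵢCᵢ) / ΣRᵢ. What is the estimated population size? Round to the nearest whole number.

N ≈ 3158

Σ MᵢCᵢ = 0·676 + 676·592 + 1142·523 + 1476·180 = 0 + 400192 + 597266 + 265680 = 1263138
Σ Rᵢ = 0 + 126 + 189 + 85 = 400
N̂ = 1263138 / 400 ≈ 3157.8 → 3158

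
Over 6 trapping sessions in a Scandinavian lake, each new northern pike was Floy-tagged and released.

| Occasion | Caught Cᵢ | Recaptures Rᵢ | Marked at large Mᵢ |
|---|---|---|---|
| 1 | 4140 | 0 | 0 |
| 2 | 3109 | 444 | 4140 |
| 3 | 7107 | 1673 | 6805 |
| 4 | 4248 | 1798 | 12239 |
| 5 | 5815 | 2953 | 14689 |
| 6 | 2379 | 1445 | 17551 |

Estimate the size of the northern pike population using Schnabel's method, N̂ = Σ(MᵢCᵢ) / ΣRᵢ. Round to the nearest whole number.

N ≈ 28,918

Σ MᵢCᵢ = 0·4140 + 4140·3109 + 6805·7107 + 12239·4248 + 14689·5815 + 17551·2379 = 0 + 12871260 + 48363135 + 51991272 + 85416535 + 41753829 = 240396031
Σ Rᵢ = 0 + 444 + 1673 + 1798 + 2953 + 1445 = 8313
N̂ = 240396031 / 8313 ≈ 28918.1 → 28918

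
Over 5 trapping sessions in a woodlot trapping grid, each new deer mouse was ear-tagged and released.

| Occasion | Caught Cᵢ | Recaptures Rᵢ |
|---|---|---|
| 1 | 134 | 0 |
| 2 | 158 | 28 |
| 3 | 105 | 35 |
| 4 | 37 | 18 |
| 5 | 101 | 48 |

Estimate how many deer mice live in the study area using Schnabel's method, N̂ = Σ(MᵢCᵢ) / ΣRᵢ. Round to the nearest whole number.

N ≈ 751

Marked at large before each occasion: Mᵢ = Σⱼ<ᵢ (Cⱼ − Rⱼ) → M1=0, M2=134, M3=264, M4=334, M5=353
Σ MᵢCᵢ = 0·134 + 134·158 + 264·105 + 334·37 + 353·101 = 0 + 21172 + 27720 + 12358 + 35653 = 96903
Σ Rᵢ = 0 + 28 + 35 + 18 + 48 = 129
N̂ = 96903 / 129 ≈ 751.2 → 751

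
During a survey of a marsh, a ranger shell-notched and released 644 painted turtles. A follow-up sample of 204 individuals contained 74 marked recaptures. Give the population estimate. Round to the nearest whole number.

Lincoln-Petersen assumes M/N = R/C, so N = M·C / R.
N = (644 × 204) / 74 = 131376 / 74 ≈ 1775.4 → 1775

N ≈ 1775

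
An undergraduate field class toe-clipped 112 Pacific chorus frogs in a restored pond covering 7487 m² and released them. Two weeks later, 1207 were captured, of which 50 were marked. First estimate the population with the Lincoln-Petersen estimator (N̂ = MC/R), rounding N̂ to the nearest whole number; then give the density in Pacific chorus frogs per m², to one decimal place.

density ≈ 0.4 Pacific chorus frogs per m²

N̂ = 112·1207/50 = 135184/50 ≈ 2703.7 → 2704
Density = N̂ / area = 2704 / 7487 ≈ 0.36 → 0.4 per m²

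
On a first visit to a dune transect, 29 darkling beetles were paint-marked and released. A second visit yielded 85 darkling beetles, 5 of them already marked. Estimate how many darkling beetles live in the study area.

N = 493

The marked fraction in the recapture sample should equal the marked fraction in the population: 5/85 = 29/N.
N = (29 × 85) / 5 = 2465 / 5 = 493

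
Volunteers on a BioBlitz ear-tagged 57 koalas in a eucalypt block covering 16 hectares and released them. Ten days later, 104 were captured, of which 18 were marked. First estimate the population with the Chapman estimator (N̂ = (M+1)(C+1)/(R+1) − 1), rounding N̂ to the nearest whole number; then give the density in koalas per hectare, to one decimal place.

N̂ = 58·105/19 − 1 = 6090/19 − 1 ≈ 319.5 → 320
Density = N̂ / area = 320 / 16 = 20.0 per hectare

density ≈ 20.0 koalas per hectare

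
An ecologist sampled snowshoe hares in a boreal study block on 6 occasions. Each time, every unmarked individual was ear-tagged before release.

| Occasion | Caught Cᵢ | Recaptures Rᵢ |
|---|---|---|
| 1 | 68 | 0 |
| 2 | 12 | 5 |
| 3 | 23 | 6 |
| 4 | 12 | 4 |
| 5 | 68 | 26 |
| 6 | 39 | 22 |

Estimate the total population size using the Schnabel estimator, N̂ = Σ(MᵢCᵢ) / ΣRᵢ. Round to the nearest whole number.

N ≈ 254

Marked at large before each occasion: Mᵢ = Σⱼ<ᵢ (Cⱼ − Rⱼ) → M1=0, M2=68, M3=75, M4=92, M5=100, M6=142
Σ MᵢCᵢ = 0·68 + 68·12 + 75·23 + 92·12 + 100·68 + 142·39 = 0 + 816 + 1725 + 1104 + 6800 + 5538 = 15983
Σ Rᵢ = 0 + 5 + 6 + 4 + 26 + 22 = 63
N̂ = 15983 / 63 ≈ 253.7 → 254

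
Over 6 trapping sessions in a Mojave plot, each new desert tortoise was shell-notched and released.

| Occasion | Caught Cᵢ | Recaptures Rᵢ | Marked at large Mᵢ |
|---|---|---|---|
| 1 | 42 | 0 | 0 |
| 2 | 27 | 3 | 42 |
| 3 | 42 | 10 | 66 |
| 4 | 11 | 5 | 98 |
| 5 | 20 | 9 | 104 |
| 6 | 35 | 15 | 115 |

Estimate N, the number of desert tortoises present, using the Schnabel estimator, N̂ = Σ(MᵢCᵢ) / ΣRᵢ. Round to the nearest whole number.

N ≈ 264

Σ MᵢCᵢ = 0·42 + 42·27 + 66·42 + 98·11 + 104·20 + 115·35 = 0 + 1134 + 2772 + 1078 + 2080 + 4025 = 11089
Σ Rᵢ = 0 + 3 + 10 + 5 + 9 + 15 = 42
N̂ = 11089 / 42 ≈ 264.0 → 264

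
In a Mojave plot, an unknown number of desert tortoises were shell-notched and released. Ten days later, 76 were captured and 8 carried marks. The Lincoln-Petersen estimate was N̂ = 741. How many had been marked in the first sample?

From N = M·C/R: M = N·R / C = 741·8 / 76 = 5928 / 76 = 78.

M = 78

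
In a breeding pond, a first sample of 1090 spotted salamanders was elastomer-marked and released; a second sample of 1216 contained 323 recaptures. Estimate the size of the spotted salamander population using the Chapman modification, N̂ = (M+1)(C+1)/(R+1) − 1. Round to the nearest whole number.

N ≈ 4097

N̂ = (1090+1)(1216+1)/(323+1) − 1 = 1091·1217/324 − 1
= 1327747/324 − 1 ≈ 4098.0 − 1 ≈ 4097.0 → 4097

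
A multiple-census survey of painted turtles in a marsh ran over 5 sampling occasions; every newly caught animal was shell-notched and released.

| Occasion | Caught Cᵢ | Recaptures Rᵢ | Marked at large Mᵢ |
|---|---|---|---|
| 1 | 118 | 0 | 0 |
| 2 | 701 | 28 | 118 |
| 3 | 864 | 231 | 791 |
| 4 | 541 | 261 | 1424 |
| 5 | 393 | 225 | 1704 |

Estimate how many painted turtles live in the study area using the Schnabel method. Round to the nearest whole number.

Σ MᵢCᵢ = 0·118 + 118·701 + 791·864 + 1424·541 + 1704·393 = 0 + 82718 + 683424 + 770384 + 669672 = 2206198
Σ Rᵢ = 0 + 28 + 231 + 261 + 225 = 745
N̂ = 2206198 / 745 ≈ 2961.3 → 2961

N ≈ 2961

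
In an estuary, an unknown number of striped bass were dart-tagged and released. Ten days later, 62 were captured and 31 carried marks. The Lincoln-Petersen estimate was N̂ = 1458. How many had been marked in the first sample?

From N = M·C/R: M = N·R / C = 1458·31 / 62 = 45198 / 62 = 729.

M = 729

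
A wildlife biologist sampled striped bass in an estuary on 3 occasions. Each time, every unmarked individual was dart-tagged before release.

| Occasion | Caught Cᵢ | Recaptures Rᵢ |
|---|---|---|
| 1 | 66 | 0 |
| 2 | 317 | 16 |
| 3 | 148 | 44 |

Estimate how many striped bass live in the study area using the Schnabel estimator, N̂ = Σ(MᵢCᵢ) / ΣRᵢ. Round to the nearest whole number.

N ≈ 1254

Marked at large before each occasion: Mᵢ = Σⱼ<ᵢ (Cⱼ − Rⱼ) → M1=0, M2=66, M3=367
Σ MᵢCᵢ = 0·66 + 66·317 + 367·148 = 0 + 20922 + 54316 = 75238
Σ Rᵢ = 0 + 16 + 44 = 60
N̂ = 75238 / 60 ≈ 1254.0 → 1254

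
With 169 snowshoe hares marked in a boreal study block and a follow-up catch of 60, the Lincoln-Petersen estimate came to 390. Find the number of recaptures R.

R = 26

From N = M·C/R: R = M·C / N = 169·60 / 390 = 10140 / 390 = 26.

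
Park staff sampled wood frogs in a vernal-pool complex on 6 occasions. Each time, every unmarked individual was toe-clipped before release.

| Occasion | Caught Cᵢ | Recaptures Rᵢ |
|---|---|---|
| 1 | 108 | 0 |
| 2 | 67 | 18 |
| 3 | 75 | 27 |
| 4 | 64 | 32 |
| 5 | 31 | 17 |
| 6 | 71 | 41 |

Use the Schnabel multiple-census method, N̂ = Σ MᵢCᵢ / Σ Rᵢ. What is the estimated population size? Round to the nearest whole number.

Marked at large before each occasion: Mᵢ = Σⱼ<ᵢ (Cⱼ − Rⱼ) → M1=0, M2=108, M3=157, M4=205, M5=237, M6=251
Σ MᵢCᵢ = 0·108 + 108·67 + 157·75 + 205·64 + 237·31 + 251·71 = 0 + 7236 + 11775 + 13120 + 7347 + 17821 = 57299
Σ Rᵢ = 0 + 18 + 27 + 32 + 17 + 41 = 135
N̂ = 57299 / 135 ≈ 424.4 → 424

N ≈ 424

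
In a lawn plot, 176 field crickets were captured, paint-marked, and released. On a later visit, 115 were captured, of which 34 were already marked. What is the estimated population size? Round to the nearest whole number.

N ≈ 595

The marked fraction in the recapture sample should equal the marked fraction in the population: 34/115 = 176/N.
N = (176 × 115) / 34 = 20240 / 34 ≈ 595.3 → 595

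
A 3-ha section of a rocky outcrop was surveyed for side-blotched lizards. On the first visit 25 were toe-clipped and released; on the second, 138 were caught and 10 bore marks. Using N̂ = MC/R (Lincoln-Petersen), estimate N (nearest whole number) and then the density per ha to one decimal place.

N̂ = 25·138/10 = 3450/10 = 345
Density = N̂ / area = 345 / 3 = 115.0 per ha

density ≈ 115.0 side-blotched lizards per ha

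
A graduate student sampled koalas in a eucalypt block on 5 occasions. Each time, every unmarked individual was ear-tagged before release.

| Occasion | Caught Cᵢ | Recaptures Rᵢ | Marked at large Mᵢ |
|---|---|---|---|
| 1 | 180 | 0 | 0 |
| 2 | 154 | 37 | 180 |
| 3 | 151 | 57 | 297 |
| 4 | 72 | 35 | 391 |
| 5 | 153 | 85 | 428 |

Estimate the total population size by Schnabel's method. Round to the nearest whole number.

N ≈ 777

Σ MᵢCᵢ = 0·180 + 180·154 + 297·151 + 391·72 + 428·153 = 0 + 27720 + 44847 + 28152 + 65484 = 166203
Σ Rᵢ = 0 + 37 + 57 + 35 + 85 = 214
N̂ = 166203 / 214 ≈ 776.6 → 777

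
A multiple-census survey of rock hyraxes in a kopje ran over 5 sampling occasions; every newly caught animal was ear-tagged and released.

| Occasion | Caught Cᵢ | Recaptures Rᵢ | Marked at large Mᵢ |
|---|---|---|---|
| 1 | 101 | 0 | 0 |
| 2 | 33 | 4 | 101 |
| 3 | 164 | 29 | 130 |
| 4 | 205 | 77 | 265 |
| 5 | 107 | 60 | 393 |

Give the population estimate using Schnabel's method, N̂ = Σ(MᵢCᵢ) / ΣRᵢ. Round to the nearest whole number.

Σ MᵢCᵢ = 0·101 + 101·33 + 130·164 + 265·205 + 393·107 = 0 + 3333 + 21320 + 54325 + 42051 = 121029
Σ Rᵢ = 0 + 4 + 29 + 77 + 60 = 170
N̂ = 121029 / 170 ≈ 711.9 → 712

N ≈ 712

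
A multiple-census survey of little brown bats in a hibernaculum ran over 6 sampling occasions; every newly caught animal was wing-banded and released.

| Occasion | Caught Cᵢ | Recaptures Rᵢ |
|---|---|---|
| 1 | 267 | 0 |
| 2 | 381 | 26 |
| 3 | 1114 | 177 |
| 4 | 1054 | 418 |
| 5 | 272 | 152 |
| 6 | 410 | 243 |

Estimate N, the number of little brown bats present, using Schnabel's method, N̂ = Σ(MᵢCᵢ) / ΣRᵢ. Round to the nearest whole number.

Marked at large before each occasion: Mᵢ = Σⱼ<ᵢ (Cⱼ − Rⱼ) → M1=0, M2=267, M3=622, M4=1559, M5=2195, M6=2315
Σ MᵢCᵢ = 0·267 + 267·381 + 622·1114 + 1559·1054 + 2195·272 + 2315·410 = 0 + 101727 + 692908 + 1643186 + 597040 + 949150 = 3984011
Σ Rᵢ = 0 + 26 + 177 + 418 + 152 + 243 = 1016
N̂ = 3984011 / 1016 ≈ 3921.3 → 3921

N ≈ 3921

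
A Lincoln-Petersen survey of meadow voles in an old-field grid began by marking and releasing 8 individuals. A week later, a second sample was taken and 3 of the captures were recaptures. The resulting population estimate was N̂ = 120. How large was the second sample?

From N = M·C/R: C = N·R / M = 120·3 / 8 = 360 / 8 = 45.

C = 45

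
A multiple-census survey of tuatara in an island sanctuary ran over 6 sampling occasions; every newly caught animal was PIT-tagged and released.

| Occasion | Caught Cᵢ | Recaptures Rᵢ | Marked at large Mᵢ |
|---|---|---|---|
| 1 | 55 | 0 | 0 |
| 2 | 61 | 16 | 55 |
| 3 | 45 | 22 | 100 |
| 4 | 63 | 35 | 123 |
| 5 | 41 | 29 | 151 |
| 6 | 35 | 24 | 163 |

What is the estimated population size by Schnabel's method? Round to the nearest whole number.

Σ MᵢCᵢ = 0·55 + 55·61 + 100·45 + 123·63 + 151·41 + 163·35 = 0 + 3355 + 4500 + 7749 + 6191 + 5705 = 27500
Σ Rᵢ = 0 + 16 + 22 + 35 + 29 + 24 = 126
N̂ = 27500 / 126 ≈ 218.3 → 218

N ≈ 218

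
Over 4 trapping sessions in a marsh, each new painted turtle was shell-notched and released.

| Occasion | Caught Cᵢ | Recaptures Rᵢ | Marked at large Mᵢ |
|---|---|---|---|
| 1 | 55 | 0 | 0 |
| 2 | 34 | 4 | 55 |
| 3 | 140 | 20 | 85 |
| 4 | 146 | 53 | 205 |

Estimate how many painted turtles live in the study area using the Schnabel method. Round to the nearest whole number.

N ≈ 568

Σ MᵢCᵢ = 0·55 + 55·34 + 85·140 + 205·146 = 0 + 1870 + 11900 + 29930 = 43700
Σ Rᵢ = 0 + 4 + 20 + 53 = 77
N̂ = 43700 / 77 ≈ 567.5 → 568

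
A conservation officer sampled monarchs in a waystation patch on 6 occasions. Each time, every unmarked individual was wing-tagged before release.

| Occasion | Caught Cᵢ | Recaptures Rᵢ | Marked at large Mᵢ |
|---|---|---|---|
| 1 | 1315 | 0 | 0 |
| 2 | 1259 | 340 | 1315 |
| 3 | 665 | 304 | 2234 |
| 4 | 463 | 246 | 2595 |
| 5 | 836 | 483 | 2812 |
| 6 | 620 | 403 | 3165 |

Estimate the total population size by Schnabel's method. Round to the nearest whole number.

N ≈ 4874

Σ MᵢCᵢ = 0·1315 + 1315·1259 + 2234·665 + 2595·463 + 2812·836 + 3165·620 = 0 + 1655585 + 1485610 + 1201485 + 2350832 + 1962300 = 8655812
Σ Rᵢ = 0 + 340 + 304 + 246 + 483 + 403 = 1776
N̂ = 8655812 / 1776 ≈ 4873.8 → 4874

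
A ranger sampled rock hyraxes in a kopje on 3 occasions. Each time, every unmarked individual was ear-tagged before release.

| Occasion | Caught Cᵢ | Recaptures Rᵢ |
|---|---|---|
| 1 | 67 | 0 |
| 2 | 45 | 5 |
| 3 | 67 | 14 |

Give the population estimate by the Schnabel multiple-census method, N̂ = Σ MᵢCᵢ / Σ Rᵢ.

N = 536

Marked at large before each occasion: Mᵢ = Σⱼ<ᵢ (Cⱼ − Rⱼ) → M1=0, M2=67, M3=107
Σ MᵢCᵢ = 0·67 + 67·45 + 107·67 = 0 + 3015 + 7169 = 10184
Σ Rᵢ = 0 + 5 + 14 = 19
N̂ = 10184 / 19 = 536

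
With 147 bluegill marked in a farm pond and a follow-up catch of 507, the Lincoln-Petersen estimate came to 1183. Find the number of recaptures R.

From N = M·C/R: R = M·C / N = 147·507 / 1183 = 74529 / 1183 = 63.

R = 63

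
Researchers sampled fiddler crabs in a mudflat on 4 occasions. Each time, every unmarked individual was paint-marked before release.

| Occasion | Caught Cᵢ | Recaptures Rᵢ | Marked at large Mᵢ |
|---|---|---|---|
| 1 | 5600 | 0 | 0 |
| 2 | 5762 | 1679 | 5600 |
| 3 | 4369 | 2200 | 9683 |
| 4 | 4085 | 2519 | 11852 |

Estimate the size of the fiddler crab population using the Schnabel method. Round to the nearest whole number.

Σ MᵢCᵢ = 0·5600 + 5600·5762 + 9683·4369 + 11852·4085 = 0 + 32267200 + 42305027 + 48415420 = 122987647
Σ Rᵢ = 0 + 1679 + 2200 + 2519 = 6398
N̂ = 122987647 / 6398 ≈ 19222.8 → 19223

N ≈ 19,223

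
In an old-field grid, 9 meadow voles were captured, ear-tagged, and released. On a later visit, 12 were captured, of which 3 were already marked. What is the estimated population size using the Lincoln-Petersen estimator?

The marked fraction in the recapture sample should equal the marked fraction in the population: 3/12 = 9/N.
N = (9 × 12) / 3 = 108 / 3 = 36

N = 36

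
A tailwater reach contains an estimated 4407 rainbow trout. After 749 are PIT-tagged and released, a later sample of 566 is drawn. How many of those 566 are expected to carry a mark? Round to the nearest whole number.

The marked fraction of the population is 749/4407, so in a sample of 566 expect C·(M/N) marked.
E[R] = 749 × 566 / 4407 = 423934 / 4407 ≈ 96.2 → 96

expected recaptures ≈ 96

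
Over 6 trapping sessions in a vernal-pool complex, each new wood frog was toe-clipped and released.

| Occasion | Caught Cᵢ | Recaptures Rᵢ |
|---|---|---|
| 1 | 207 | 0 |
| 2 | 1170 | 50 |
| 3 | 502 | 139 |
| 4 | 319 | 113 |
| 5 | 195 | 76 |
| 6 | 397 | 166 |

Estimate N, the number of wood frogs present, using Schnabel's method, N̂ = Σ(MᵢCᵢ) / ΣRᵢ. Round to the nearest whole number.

N ≈ 4811

Marked at large before each occasion: Mᵢ = Σⱼ<ᵢ (Cⱼ − Rⱼ) → M1=0, M2=207, M3=1327, M4=1690, M5=1896, M6=2015
Σ MᵢCᵢ = 0·207 + 207·1170 + 1327·502 + 1690·319 + 1896·195 + 2015·397 = 0 + 242190 + 666154 + 539110 + 369720 + 799955 = 2617129
Σ Rᵢ = 0 + 50 + 139 + 113 + 76 + 166 = 544
N̂ = 2617129 / 544 ≈ 4810.9 → 4811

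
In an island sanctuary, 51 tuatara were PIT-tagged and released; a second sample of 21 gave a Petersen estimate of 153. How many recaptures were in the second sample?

R = 7

From N = M·C/R: R = M·C / N = 51·21 / 153 = 1071 / 153 = 7.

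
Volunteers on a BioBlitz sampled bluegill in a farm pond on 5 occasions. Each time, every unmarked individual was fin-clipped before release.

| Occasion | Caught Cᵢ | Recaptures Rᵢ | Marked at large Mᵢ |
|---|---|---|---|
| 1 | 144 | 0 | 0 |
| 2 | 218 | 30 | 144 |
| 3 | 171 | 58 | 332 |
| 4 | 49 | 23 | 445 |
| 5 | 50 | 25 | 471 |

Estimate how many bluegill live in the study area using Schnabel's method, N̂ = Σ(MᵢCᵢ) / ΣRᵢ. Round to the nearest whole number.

Σ MᵢCᵢ = 0·144 + 144·218 + 332·171 + 445·49 + 471·50 = 0 + 31392 + 56772 + 21805 + 23550 = 133519
Σ Rᵢ = 0 + 30 + 58 + 23 + 25 = 136
N̂ = 133519 / 136 ≈ 981.8 → 982

N ≈ 982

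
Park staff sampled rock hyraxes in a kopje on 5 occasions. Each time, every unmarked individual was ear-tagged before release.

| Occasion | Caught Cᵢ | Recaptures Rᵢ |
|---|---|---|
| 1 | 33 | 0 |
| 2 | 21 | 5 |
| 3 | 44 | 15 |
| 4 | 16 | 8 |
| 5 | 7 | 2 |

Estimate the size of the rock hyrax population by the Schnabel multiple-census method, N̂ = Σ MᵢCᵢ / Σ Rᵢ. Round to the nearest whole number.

Marked at large before each occasion: Mᵢ = Σⱼ<ᵢ (Cⱼ − Rⱼ) → M1=0, M2=33, M3=49, M4=78, M5=86
Σ MᵢCᵢ = 0·33 + 33·21 + 49·44 + 78·16 + 86·7 = 0 + 693 + 2156 + 1248 + 602 = 4699
Σ Rᵢ = 0 + 5 + 15 + 8 + 2 = 30
N̂ = 4699 / 30 ≈ 156.6 → 157

N ≈ 157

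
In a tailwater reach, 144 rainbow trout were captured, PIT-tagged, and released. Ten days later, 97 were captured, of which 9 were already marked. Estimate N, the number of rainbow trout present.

If marked individuals mix randomly, R/C ≈ M/N, giving N ≈ M·C/R.
N = (144 × 97) / 9 = 13968 / 9 = 1552

N = 1552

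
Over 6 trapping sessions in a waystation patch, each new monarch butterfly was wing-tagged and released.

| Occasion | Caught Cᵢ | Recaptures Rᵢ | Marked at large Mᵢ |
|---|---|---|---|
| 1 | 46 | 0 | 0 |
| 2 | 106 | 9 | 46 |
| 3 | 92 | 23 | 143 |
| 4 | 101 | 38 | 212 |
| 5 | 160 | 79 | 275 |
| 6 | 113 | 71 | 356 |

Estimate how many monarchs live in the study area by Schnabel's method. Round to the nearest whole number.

N ≈ 562

Σ MᵢCᵢ = 0·46 + 46·106 + 143·92 + 212·101 + 275·160 + 356·113 = 0 + 4876 + 13156 + 21412 + 44000 + 40228 = 123672
Σ Rᵢ = 0 + 9 + 23 + 38 + 79 + 71 = 220
N̂ = 123672 / 220 ≈ 562.1 → 562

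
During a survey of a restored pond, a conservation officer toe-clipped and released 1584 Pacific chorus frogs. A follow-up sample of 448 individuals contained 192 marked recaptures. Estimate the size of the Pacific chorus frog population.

N = (1584 × 448) / 192 = 709632 / 192 = 3696

N = 3696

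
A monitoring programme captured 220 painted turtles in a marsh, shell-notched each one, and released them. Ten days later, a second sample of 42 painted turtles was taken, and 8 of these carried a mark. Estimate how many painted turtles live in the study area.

N = 1155

N = (220 × 42) / 8 = 9240 / 8 = 1155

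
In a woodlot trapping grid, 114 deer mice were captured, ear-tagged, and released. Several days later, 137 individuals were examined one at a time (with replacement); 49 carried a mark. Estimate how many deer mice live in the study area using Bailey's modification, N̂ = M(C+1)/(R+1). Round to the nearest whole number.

N̂ = 114·(137+1)/(49+1) = 114·138/50 = 15732/50 ≈ 314.6 → 315

N ≈ 315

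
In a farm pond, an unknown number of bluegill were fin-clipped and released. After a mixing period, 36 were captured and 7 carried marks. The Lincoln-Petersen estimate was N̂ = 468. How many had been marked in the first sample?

M = 91

From N = M·C/R: M = N·R / C = 468·7 / 36 = 3276 / 36 = 91.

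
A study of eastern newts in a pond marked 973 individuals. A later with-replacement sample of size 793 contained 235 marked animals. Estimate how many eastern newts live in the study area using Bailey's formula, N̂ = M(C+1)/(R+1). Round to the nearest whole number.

N ≈ 3274

N̂ = 973·(793+1)/(235+1) = 973·794/236 = 772562/236 ≈ 3273.6 → 3274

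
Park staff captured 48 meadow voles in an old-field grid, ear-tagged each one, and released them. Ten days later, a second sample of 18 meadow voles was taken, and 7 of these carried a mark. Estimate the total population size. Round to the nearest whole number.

N ≈ 123

Lincoln-Petersen assumes M/N = R/C, so N = M·C / R.
N = (48 × 18) / 7 = 864 / 7 ≈ 123.4 → 123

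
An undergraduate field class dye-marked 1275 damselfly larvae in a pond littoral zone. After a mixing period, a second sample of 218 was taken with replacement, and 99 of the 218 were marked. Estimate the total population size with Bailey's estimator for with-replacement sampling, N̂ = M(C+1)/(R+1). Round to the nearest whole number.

N ≈ 2792

N̂ = 1275·(218+1)/(99+1) = 1275·219/100 = 279225/100 ≈ 2792.2 → 2792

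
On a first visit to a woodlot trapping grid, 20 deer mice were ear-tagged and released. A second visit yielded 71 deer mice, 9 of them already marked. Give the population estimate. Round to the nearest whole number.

N = (20 × 71) / 9 = 1420 / 9 ≈ 157.8 → 158

N ≈ 158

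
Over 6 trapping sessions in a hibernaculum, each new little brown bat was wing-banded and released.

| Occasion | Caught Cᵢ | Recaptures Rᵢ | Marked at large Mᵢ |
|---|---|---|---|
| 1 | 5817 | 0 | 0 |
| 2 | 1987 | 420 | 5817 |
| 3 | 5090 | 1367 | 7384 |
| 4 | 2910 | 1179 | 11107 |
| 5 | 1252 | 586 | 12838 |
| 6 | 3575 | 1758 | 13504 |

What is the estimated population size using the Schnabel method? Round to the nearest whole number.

N ≈ 27,460

Σ MᵢCᵢ = 0·5817 + 5817·1987 + 7384·5090 + 11107·2910 + 12838·1252 + 13504·3575 = 0 + 11558379 + 37584560 + 32321370 + 16073176 + 48276800 = 145814285
Σ Rᵢ = 0 + 420 + 1367 + 1179 + 586 + 1758 = 5310
N̂ = 145814285 / 5310 ≈ 27460.3 → 27460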